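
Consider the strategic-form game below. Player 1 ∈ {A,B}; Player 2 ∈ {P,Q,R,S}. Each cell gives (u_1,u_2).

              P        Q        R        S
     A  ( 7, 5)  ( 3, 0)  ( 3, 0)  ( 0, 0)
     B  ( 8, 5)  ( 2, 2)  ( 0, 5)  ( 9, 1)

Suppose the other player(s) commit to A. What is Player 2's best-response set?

argmax u_2 = {P}

u_2(P vs A) = 5
u_2(Q vs A) = 0
u_2(R vs A) = 0
u_2(S vs A) = 0
max payoff 5 at {P}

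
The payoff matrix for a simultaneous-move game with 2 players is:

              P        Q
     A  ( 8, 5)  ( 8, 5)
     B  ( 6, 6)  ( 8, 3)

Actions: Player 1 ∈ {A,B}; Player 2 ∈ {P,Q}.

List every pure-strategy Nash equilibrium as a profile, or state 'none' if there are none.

PSNE = {(A,P), (A,Q)}

(A,P): NE
(A,Q): NE
(B,P): not NE [P1→A gives 8>6]
(B,Q): not NE [P2→P gives 6>3]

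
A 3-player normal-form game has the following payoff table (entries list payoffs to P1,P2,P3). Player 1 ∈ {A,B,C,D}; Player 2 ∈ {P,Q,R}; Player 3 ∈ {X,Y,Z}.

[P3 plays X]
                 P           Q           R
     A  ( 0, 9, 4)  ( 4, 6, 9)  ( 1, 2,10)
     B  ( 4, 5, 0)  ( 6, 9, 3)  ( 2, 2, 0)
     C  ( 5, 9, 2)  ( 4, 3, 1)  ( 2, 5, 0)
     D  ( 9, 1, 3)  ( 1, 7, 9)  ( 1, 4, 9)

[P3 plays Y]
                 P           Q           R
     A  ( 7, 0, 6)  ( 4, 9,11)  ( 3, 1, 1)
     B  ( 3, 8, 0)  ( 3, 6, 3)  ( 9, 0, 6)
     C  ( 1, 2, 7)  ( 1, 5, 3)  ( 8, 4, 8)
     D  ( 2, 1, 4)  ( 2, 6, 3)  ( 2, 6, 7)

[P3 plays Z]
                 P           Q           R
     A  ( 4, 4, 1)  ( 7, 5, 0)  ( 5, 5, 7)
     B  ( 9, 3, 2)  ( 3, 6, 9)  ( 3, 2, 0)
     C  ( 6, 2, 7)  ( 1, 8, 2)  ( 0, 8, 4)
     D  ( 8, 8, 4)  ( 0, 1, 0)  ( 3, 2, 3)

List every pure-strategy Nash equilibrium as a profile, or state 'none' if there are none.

NE set: (A,Q,Y)

(A,P,X): not NE [P1→D gives 9>0; P3→Y gives 6>4]
(A,P,Y): not NE [P2→Q gives 9>0]
(A,P,Z): not NE [P1→B gives 9>4; P2→R gives 5>4; P3→Y gives 6>1]
(A,Q,X): not NE [P1→B gives 6>4; P2→P gives 9>6; P3→Y gives 11>9]
(A,Q,Y): NE
(A,Q,Z): not NE [P3→Y gives 11>0]
(A,R,X): not NE [P1→C gives 2>1; P2→P gives 9>2]
(A,R,Y): not NE [P1→B gives 9>3; P2→Q gives 9>1; P3→X gives 10>1]
(A,R,Z): not NE [P3→X gives 10>7]
(B,P,X): not NE [P1→D gives 9>4; P2→Q gives 9>5; P3→Z gives 2>0]
(B,P,Y): not NE [P1→A gives 7>3; P3→Z gives 2>0]
(B,P,Z): not NE [P2→Q gives 6>3]
(B,Q,X): not NE [P3→Z gives 9>3]
(B,Q,Y): not NE [P1→A gives 4>3; P2→P gives 8>6; P3→Z gives 9>3]
(B,Q,Z): not NE [P1→A gives 7>3]
(B,R,X): not NE [P2→Q gives 9>2; P3→Y gives 6>0]
(B,R,Y): not NE [P2→P gives 8>0]
(B,R,Z): not NE [P1→A gives 5>3; P2→Q gives 6>2; P3→Y gives 6>0]
(C,P,X): not NE [P1→D gives 9>5; P3→Z gives 7>2]
(C,P,Y): not NE [P1→A gives 7>1; P2→Q gives 5>2]
(C,P,Z): not NE [P1→B gives 9>6; P2→R gives 8>2]
(C,Q,X): not NE [P1→B gives 6>4; P2→P gives 9>3; P3→Y gives 3>1]
(C,Q,Y): not NE [P1→A gives 4>1]
(C,Q,Z): not NE [P1→A gives 7>1; P3→Y gives 3>2]
(C,R,X): not NE [P2→P gives 9>5; P3→Y gives 8>0]
(C,R,Y): not NE [P1→B gives 9>8; P2→Q gives 5>4]
(C,R,Z): not NE [P1→A gives 5>0; P3→Y gives 8>4]
(D,P,X): not NE [P2→Q gives 7>1; P3→Z gives 4>3]
(D,P,Y): not NE [P1→A gives 7>2; P2→R gives 6>1]
(D,P,Z): not NE [P1→B gives 9>8]
(D,Q,X): not NE [P1→B gives 6>1]
(D,Q,Y): not NE [P1→A gives 4>2; P3→X gives 9>3]
(D,Q,Z): not NE [P1→A gives 7>0; P2→P gives 8>1; P3→X gives 9>0]
(D,R,X): not NE [P1→C gives 2>1; P2→Q gives 7>4]
(D,R,Y): not NE [P1→B gives 9>2; P3→X gives 9>7]
(D,R,Z): not NE [P1→A gives 5>3; P2→P gives 8>2; P3→X gives 9>3]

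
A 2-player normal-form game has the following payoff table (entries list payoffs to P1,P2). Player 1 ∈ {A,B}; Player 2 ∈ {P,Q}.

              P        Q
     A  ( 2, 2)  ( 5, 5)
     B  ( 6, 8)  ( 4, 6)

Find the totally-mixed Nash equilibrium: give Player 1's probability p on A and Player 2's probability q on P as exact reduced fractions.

p=2/5, q=1/5

P1 indiff ⇒ q·2+(1-q)·5 = q·6+(1-q)·4 ⇒ q(-4) = (1-q)(-1) ⇒ q = 1/5
P2 indiff ⇒ p·2+(1-p)·8 = p·5+(1-p)·6 ⇒ p(-3) = (1-p)(-2) ⇒ p = 2/5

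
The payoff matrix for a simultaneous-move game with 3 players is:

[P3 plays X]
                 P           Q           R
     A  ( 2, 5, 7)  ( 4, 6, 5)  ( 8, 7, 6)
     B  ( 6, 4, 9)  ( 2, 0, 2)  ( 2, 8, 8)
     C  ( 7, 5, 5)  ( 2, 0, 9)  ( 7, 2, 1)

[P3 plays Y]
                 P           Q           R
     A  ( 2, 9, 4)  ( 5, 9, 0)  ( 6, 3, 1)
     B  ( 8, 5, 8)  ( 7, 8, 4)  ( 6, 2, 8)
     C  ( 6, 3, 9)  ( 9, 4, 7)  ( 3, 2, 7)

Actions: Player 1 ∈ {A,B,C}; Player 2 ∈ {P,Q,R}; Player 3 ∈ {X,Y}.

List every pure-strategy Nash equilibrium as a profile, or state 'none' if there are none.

(A,P,X): not NE [P1→C gives 7>2; P2→R gives 7>5]
(A,P,Y): not NE [P1→B gives 8>2; P3→X gives 7>4]
(A,Q,X): not NE [P2→R gives 7>6]
(A,Q,Y): not NE [P1→C gives 9>5; P3→X gives 5>0]
(A,R,X): NE
(A,R,Y): not NE [P2→Q gives 9>3; P3→X gives 6>1]
(B,P,X): not NE [P1→C gives 7>6; P2→R gives 8>4]
(B,P,Y): not NE [P2→Q gives 8>5; P3→X gives 9>8]
(B,Q,X): not NE [P1→A gives 4>2; P2→R gives 8>0; P3→Y gives 4>2]
(B,Q,Y): not NE [P1→C gives 9>7]
(B,R,X): not NE [P1→A gives 8>2]
(B,R,Y): not NE [P2→Q gives 8>2]
(C,P,X): not NE [P3→Y gives 9>5]
(C,P,Y): not NE [P1→B gives 8>6; P2→Q gives 4>3]
(C,Q,X): not NE [P1→A gives 4>2; P2→P gives 5>0]
(C,Q,Y): not NE [P3→X gives 9>7]
(C,R,X): not NE [P1→A gives 8>7; P2→P gives 5>2; P3→Y gives 7>1]
(C,R,Y): not NE [P1→B gives 6>3; P2→Q gives 4>2]

Nash profiles: (A,R,X)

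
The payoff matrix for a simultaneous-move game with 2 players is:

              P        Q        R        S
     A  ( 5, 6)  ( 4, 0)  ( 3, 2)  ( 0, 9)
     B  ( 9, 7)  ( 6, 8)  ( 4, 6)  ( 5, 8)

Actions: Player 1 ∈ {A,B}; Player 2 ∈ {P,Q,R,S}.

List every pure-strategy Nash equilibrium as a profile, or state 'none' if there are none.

(A,P): not NE [P1→B gives 9>5; P2→S gives 9>6]
(A,Q): not NE [P1→B gives 6>4; P2→S gives 9>0]
(A,R): not NE [P1→B gives 4>3; P2→S gives 9>2]
(A,S): not NE [P1→B gives 5>0]
(B,P): not NE [P2→S gives 8>7]
(B,Q): NE
(B,R): not NE [P2→S gives 8>6]
(B,S): NE

NE set: (B,Q), (B,S)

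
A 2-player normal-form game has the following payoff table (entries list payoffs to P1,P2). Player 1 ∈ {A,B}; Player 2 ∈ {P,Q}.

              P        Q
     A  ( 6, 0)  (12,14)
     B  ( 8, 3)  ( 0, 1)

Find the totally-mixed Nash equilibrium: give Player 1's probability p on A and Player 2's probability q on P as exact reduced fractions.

(p,q) = (1/8, 6/7)

P1 indiff ⇒ q·6+(1-q)·12 = q·8+(1-q)·0 ⇒ q(-2) = (1-q)(-12) ⇒ q = 6/7
P2 indiff ⇒ p·0+(1-p)·3 = p·14+(1-p)·1 ⇒ p(-14) = (1-p)(-2) ⇒ p = 1/8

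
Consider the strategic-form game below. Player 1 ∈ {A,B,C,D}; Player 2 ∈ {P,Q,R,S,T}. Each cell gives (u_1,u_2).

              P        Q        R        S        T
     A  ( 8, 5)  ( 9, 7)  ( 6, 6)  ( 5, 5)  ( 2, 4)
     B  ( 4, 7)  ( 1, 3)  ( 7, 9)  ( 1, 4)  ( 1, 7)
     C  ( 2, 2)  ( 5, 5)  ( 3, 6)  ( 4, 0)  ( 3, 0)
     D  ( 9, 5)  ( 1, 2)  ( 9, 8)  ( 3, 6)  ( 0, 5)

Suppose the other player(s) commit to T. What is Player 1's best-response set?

u_1(A vs T) = 2
u_1(B vs T) = 1
u_1(C vs T) = 3
u_1(D vs T) = 0
max payoff 3 at {C}

argmax u_1 = {C}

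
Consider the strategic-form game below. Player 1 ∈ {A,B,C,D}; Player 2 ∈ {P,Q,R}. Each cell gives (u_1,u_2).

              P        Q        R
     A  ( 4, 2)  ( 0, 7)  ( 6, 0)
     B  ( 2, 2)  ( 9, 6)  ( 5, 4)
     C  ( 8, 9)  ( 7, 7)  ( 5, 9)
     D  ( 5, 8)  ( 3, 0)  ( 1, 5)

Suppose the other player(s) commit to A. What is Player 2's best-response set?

u_2(P vs A) = 2
u_2(Q vs A) = 7
u_2(R vs A) = 0
max payoff 7 at {Q}

BR_2 = {Q}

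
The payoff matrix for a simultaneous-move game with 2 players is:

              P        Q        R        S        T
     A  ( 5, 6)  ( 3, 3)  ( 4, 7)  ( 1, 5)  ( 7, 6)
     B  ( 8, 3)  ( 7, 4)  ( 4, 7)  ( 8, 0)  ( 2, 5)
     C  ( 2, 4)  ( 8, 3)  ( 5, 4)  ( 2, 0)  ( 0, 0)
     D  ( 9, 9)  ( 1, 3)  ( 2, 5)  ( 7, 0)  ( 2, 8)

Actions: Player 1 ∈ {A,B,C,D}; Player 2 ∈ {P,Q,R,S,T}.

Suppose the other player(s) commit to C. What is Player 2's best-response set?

u_2(P vs C) = 4
u_2(Q vs C) = 3
u_2(R vs C) = 4
u_2(S vs C) = 0
u_2(T vs C) = 0
max payoff 4 at {P,R}

argmax u_2 = {P,R}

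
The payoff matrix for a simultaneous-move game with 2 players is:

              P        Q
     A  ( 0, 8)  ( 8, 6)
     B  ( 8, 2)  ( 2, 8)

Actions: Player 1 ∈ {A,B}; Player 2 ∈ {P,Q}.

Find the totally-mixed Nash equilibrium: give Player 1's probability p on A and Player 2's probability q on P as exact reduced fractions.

P1 indiff ⇒ q·0+(1-q)·8 = q·8+(1-q)·2 ⇒ q(-8) = (1-q)(-6) ⇒ q = 3/7
P2 indiff ⇒ p·8+(1-p)·2 = p·6+(1-p)·8 ⇒ p(2) = (1-p)(6) ⇒ p = 3/4

(p,q) = (3/4, 3/7)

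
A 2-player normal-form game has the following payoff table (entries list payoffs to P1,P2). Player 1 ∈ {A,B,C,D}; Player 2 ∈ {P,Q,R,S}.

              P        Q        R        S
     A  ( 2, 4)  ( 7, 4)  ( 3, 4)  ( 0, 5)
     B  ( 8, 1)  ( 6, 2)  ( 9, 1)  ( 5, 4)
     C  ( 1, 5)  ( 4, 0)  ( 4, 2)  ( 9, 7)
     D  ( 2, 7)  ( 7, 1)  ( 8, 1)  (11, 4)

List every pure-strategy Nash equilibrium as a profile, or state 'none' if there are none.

(A,P): not NE [P1→B gives 8>2; P2→S gives 5>4]
(A,Q): not NE [P2→S gives 5>4]
(A,R): not NE [P1→B gives 9>3; P2→S gives 5>4]
(A,S): not NE [P1→D gives 11>0]
(B,P): not NE [P2→S gives 4>1]
(B,Q): not NE [P1→D gives 7>6; P2→S gives 4>2]
(B,R): not NE [P2→S gives 4>1]
(B,S): not NE [P1→D gives 11>5]
(C,P): not NE [P1→B gives 8>1; P2→S gives 7>5]
(C,Q): not NE [P1→D gives 7>4; P2→S gives 7>0]
(C,R): not NE [P1→B gives 9>4; P2→S gives 7>2]
(C,S): not NE [P1→D gives 11>9]
(D,P): not NE [P1→B gives 8>2]
(D,Q): not NE [P2→P gives 7>1]
(D,R): not NE [P1→B gives 9>8; P2→P gives 7>1]
(D,S): not NE [P2→P gives 7>4]

PSNE: ∅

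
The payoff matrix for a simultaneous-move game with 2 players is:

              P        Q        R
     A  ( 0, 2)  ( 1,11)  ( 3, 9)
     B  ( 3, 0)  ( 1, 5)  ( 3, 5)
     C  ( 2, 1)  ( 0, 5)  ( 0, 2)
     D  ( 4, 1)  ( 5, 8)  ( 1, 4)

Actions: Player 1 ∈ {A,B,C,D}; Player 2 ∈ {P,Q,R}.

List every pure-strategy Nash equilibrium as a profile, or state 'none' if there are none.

(A,P): not NE [P1→D gives 4>0; P2→Q gives 11>2]
(A,Q): not NE [P1→D gives 5>1]
(A,R): not NE [P2→Q gives 11>9]
(B,P): not NE [P1→D gives 4>3; P2→R gives 5>0]
(B,Q): not NE [P1→D gives 5>1]
(B,R): NE
(C,P): not NE [P1→D gives 4>2; P2→Q gives 5>1]
(C,Q): not NE [P1→D gives 5>0]
(C,R): not NE [P1→B gives 3>0; P2→Q gives 5>2]
(D,P): not NE [P2→Q gives 8>1]
(D,Q): NE
(D,R): not NE [P1→B gives 3>1; P2→Q gives 8>4]

PSNE = {(B,R), (D,Q)}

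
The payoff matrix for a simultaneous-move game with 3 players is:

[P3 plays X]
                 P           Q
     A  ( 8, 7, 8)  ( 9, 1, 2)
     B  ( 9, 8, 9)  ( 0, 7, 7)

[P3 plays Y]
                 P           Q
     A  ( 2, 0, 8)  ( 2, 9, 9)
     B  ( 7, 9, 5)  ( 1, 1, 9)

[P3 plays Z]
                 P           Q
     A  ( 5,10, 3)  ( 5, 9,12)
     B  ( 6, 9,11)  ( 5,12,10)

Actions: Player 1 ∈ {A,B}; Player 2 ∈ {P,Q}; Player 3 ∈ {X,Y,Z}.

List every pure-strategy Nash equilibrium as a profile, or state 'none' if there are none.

PSNE = {(B,Q,Z)}

(A,P,X): not NE [P1→B gives 9>8]
(A,P,Y): not NE [P1→B gives 7>2; P2→Q gives 9>0]
(A,P,Z): not NE [P1→B gives 6>5; P3→Y gives 8>3]
(A,Q,X): not NE [P2→P gives 7>1; P3→Z gives 12>2]
(A,Q,Y): not NE [P3→Z gives 12>9]
(A,Q,Z): not NE [P2→P gives 10>9]
(B,P,X): not NE [P3→Z gives 11>9]
(B,P,Y): not NE [P3→Z gives 11>5]
(B,P,Z): not NE [P2→Q gives 12>9]
(B,Q,X): not NE [P1→A gives 9>0; P2→P gives 8>7; P3→Z gives 10>7]
(B,Q,Y): not NE [P1→A gives 2>1; P2→P gives 9>1; P3→Z gives 10>9]
(B,Q,Z): NE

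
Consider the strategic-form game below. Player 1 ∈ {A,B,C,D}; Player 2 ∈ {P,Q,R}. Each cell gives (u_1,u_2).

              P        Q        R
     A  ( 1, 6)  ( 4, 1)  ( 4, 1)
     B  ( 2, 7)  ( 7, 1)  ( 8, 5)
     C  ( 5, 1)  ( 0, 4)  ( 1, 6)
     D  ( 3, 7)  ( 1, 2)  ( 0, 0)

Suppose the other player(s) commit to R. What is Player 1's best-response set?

P1 best: {B}

u_1(A vs R) = 4
u_1(B vs R) = 8
u_1(C vs R) = 1
u_1(D vs R) = 0
max payoff 8 at {B}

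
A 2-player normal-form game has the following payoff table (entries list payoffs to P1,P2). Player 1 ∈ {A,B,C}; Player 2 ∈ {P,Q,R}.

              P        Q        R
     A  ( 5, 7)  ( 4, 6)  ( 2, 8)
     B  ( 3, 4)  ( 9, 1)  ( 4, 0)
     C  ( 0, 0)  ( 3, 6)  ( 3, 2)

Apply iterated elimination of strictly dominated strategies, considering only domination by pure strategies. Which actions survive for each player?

Survivors P1:{A,B} P2:{P,R}

P1 drop C (B beats it: P:3>0 Q:9>3 R:4>3)
P2 drop Q (P beats it: A:7>6 B:4>1)
P1→{A,B} P2→{P,R}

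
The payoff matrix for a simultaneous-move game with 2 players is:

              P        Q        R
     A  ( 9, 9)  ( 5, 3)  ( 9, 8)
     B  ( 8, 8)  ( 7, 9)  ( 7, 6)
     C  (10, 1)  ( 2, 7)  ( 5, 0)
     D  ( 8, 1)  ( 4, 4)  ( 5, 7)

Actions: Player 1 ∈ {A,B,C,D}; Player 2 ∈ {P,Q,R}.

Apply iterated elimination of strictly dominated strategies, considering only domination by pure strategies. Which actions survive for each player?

IESDS → P1:{A,B,C} P2:{P,Q}

P1 drop D (A beats it: P:9>8 Q:5>4 R:9>5)
P2 drop R (P beats it: A:9>8 B:8>6 C:1>0)
P1→{A,B,C} P2→{P,Q}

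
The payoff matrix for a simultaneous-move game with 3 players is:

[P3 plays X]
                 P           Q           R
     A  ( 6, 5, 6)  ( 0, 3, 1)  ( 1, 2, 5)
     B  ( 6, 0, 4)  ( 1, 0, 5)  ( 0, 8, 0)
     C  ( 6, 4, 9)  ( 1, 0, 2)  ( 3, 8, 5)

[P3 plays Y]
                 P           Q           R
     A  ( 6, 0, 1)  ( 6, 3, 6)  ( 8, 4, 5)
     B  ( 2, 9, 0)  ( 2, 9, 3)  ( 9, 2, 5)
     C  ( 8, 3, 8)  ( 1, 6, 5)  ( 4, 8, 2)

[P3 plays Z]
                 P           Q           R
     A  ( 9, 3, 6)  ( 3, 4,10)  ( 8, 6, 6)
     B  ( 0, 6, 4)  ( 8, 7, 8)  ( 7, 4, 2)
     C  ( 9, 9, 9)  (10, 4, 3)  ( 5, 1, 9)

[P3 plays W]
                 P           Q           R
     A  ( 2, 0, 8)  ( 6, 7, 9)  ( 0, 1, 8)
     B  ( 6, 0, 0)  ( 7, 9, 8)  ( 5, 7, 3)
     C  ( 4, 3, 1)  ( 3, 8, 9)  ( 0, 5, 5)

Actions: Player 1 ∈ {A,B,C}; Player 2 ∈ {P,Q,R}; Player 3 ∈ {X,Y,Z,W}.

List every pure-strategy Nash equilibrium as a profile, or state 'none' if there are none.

(A,P,X): not NE [P3→W gives 8>6]
(A,P,Y): not NE [P1→C gives 8>6; P2→R gives 4>0; P3→W gives 8>1]
(A,P,Z): not NE [P2→R gives 6>3; P3→W gives 8>6]
(A,P,W): not NE [P1→B gives 6>2; P2→Q gives 7>0]
(A,Q,X): not NE [P1→C gives 1>0; P2→P gives 5>3; P3→Z gives 10>1]
(A,Q,Y): not NE [P2→R gives 4>3; P3→Z gives 10>6]
(A,Q,Z): not NE [P1→C gives 10>3; P2→R gives 6>4]
(A,Q,W): not NE [P1→B gives 7>6; P3→Z gives 10>9]
(A,R,X): not NE [P1→C gives 3>1; P2→P gives 5>2; P3→W gives 8>5]
(A,R,Y): not NE [P1→B gives 9>8; P3→W gives 8>5]
(A,R,Z): not NE [P3→W gives 8>6]
(A,R,W): not NE [P1→B gives 5>0; P2→Q gives 7>1]
(B,P,X): not NE [P2→R gives 8>0]
(B,P,Y): not NE [P1→C gives 8>2; P3→Z gives 4>0]
(B,P,Z): not NE [P1→C gives 9>0; P2→Q gives 7>6]
(B,P,W): not NE [P2→Q gives 9>0; P3→Z gives 4>0]
(B,Q,X): not NE [P2→R gives 8>0; P3→W gives 8>5]
(B,Q,Y): not NE [P1→A gives 6>2; P3→W gives 8>3]
(B,Q,Z): not NE [P1→C gives 10>8]
(B,Q,W): NE
(B,R,X): not NE [P1→C gives 3>0; P3→Y gives 5>0]
(B,R,Y): not NE [P2→Q gives 9>2]
(B,R,Z): not NE [P1→A gives 8>7; P2→Q gives 7>4; P3→Y gives 5>2]
(B,R,W): not NE [P2→Q gives 9>7; P3→Y gives 5>3]
(C,P,X): not NE [P2→R gives 8>4]
(C,P,Y): not NE [P2→R gives 8>3; P3→Z gives 9>8]
(C,P,Z): NE
(C,P,W): not NE [P1→B gives 6>4; P2→Q gives 8>3; P3→Z gives 9>1]
(C,Q,X): not NE [P2→R gives 8>0; P3→W gives 9>2]
(C,Q,Y): not NE [P1→A gives 6>1; P2→R gives 8>6; P3→W gives 9>5]
(C,Q,Z): not NE [P2→P gives 9>4; P3→W gives 9>3]
(C,Q,W): not NE [P1→B gives 7>3]
(C,R,X): not NE [P3→Z gives 9>5]
(C,R,Y): not NE [P1→B gives 9>4; P3→Z gives 9>2]
(C,R,Z): not NE [P1→A gives 8>5; P2→P gives 9>1]
(C,R,W): not NE [P1→B gives 5>0; P2→Q gives 8>5; P3→Z gives 9>5]

Nash profiles: (B,Q,W), (C,P,Z)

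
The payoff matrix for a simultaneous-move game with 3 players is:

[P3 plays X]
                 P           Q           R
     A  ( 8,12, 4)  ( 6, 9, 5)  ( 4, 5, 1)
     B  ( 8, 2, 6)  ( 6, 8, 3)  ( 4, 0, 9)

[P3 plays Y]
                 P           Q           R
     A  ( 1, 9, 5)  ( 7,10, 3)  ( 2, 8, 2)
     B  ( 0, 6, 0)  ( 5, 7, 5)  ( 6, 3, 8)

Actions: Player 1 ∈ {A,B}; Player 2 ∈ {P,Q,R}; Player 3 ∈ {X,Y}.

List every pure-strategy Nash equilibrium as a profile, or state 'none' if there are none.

No pure NE.

(A,P,X): not NE [P3→Y gives 5>4]
(A,P,Y): not NE [P2→Q gives 10>9]
(A,Q,X): not NE [P2→P gives 12>9]
(A,Q,Y): not NE [P3→X gives 5>3]
(A,R,X): not NE [P2→P gives 12>5; P3→Y gives 2>1]
(A,R,Y): not NE [P1→B gives 6>2; P2→Q gives 10>8]
(B,P,X): not NE [P2→Q gives 8>2]
(B,P,Y): not NE [P1→A gives 1>0; P2→Q gives 7>6; P3→X gives 6>0]
(B,Q,X): not NE [P3→Y gives 5>3]
(B,Q,Y): not NE [P1→A gives 7>5]
(B,R,X): not NE [P2→Q gives 8>0]
(B,R,Y): not NE [P2→Q gives 7>3; P3→X gives 9>8]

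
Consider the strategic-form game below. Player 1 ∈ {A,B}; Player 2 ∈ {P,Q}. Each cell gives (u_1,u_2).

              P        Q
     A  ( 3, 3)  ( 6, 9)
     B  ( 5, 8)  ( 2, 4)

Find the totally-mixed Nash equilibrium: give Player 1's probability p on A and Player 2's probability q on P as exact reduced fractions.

P1 indiff ⇒ q·3+(1-q)·6 = q·5+(1-q)·2 ⇒ q(-2) = (1-q)(-4) ⇒ q = 2/3
P2 indiff ⇒ p·3+(1-p)·8 = p·9+(1-p)·4 ⇒ p(-6) = (1-p)(-4) ⇒ p = 2/5

P1 mixes 2/5 on A; P2 mixes 2/3 on P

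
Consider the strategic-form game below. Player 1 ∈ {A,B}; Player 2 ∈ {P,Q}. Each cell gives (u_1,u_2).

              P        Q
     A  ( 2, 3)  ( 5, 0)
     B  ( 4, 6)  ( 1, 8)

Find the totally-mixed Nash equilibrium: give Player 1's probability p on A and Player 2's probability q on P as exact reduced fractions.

P1 mixes 2/5 on A; P2 mixes 2/3 on P

P1 indiff ⇒ q·2+(1-q)·5 = q·4+(1-q)·1 ⇒ q(-2) = (1-q)(-4) ⇒ q = 2/3
P2 indiff ⇒ p·3+(1-p)·6 = p·0+(1-p)·8 ⇒ p(3) = (1-p)(2) ⇒ p = 2/5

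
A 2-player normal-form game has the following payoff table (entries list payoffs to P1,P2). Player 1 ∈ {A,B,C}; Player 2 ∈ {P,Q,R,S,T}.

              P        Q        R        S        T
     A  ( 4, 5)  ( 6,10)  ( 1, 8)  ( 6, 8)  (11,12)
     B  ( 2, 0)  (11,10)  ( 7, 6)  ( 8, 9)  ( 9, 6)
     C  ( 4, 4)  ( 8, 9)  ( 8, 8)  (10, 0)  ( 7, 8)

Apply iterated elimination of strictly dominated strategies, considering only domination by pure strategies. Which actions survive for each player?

P2 drop P (Q beats it: A:10>5 B:10>0 C:9>4)
P2 drop R (Q beats it: A:10>8 B:10>6 C:9>8)
P2 drop S (Q beats it: A:10>8 B:10>9 C:9>0)
P1 drop C (B beats it: Q:11>8 T:9>7)
P1→{A,B} P2→{Q,T}

IESDS → P1:{A,B} P2:{Q,T}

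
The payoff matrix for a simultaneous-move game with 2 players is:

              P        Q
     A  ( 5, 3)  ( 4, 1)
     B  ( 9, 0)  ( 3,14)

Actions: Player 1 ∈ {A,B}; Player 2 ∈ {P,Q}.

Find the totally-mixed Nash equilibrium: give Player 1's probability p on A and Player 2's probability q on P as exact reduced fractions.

p=7/8, q=1/5

P1 indiff ⇒ q·5+(1-q)·4 = q·9+(1-q)·3 ⇒ q(-4) = (1-q)(-1) ⇒ q = 1/5
P2 indiff ⇒ p·3+(1-p)·0 = p·1+(1-p)·14 ⇒ p(2) = (1-p)(14) ⇒ p = 7/8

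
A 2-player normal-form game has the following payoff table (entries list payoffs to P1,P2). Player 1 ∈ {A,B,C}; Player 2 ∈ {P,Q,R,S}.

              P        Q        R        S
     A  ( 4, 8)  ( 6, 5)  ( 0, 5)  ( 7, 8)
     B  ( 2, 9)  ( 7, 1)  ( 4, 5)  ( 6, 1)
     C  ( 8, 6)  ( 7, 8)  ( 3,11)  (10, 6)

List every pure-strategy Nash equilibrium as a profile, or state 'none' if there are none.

PSNE: ∅

(A,P): not NE [P1→C gives 8>4]
(A,Q): not NE [P1→C gives 7>6; P2→S gives 8>5]
(A,R): not NE [P1→B gives 4>0; P2→S gives 8>5]
(A,S): not NE [P1→C gives 10>7]
(B,P): not NE [P1→C gives 8>2]
(B,Q): not NE [P2→P gives 9>1]
(B,R): not NE [P2→P gives 9>5]
(B,S): not NE [P1→C gives 10>6; P2→P gives 9>1]
(C,P): not NE [P2→R gives 11>6]
(C,Q): not NE [P2→R gives 11>8]
(C,R): not NE [P1→B gives 4>3]
(C,S): not NE [P2→R gives 11>6]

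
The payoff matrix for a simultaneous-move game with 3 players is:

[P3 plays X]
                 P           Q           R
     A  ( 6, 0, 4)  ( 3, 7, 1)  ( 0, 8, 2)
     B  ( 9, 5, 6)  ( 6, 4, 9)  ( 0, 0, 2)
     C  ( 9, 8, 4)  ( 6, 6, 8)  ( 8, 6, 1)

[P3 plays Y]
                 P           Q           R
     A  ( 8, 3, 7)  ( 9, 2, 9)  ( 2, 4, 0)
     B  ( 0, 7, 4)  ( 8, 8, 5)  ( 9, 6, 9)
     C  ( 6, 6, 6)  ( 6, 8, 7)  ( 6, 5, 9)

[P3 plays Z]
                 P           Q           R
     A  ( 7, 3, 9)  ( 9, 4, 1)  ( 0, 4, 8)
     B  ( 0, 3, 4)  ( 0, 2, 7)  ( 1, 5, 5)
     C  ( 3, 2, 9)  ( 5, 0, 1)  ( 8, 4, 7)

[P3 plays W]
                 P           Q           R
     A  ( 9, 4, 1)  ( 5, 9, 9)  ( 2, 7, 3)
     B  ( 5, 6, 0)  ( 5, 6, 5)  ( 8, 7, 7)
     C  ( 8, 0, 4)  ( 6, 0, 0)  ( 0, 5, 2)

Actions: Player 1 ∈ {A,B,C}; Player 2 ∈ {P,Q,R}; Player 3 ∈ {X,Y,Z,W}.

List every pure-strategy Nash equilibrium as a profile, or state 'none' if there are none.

(A,P,X): not NE [P1→C gives 9>6; P2→R gives 8>0; P3→Z gives 9>4]
(A,P,Y): not NE [P2→R gives 4>3; P3→Z gives 9>7]
(A,P,Z): not NE [P2→R gives 4>3]
(A,P,W): not NE [P2→Q gives 9>4; P3→Z gives 9>1]
(A,Q,X): not NE [P1→C gives 6>3; P2→R gives 8>7; P3→W gives 9>1]
(A,Q,Y): not NE [P2→R gives 4>2]
(A,Q,Z): not NE [P3→W gives 9>1]
(A,Q,W): not NE [P1→C gives 6>5]
(A,R,X): not NE [P1→C gives 8>0; P3→Z gives 8>2]
(A,R,Y): not NE [P1→B gives 9>2; P3→Z gives 8>0]
(A,R,Z): not NE [P1→C gives 8>0]
(A,R,W): not NE [P1→B gives 8>2; P2→Q gives 9>7; P3→Z gives 8>3]
(B,P,X): NE
(B,P,Y): not NE [P1→A gives 8>0; P2→Q gives 8>7; P3→X gives 6>4]
(B,P,Z): not NE [P1→A gives 7>0; P2→R gives 5>3; P3→X gives 6>4]
(B,P,W): not NE [P1→A gives 9>5; P2→R gives 7>6; P3→X gives 6>0]
(B,Q,X): not NE [P2→P gives 5>4]
(B,Q,Y): not NE [P1→A gives 9>8; P3→X gives 9>5]
(B,Q,Z): not NE [P1→A gives 9>0; P2→R gives 5>2; P3→X gives 9>7]
(B,Q,W): not NE [P1→C gives 6>5; P2→R gives 7>6; P3→X gives 9>5]
(B,R,X): not NE [P1→C gives 8>0; P2→P gives 5>0; P3→Y gives 9>2]
(B,R,Y): not NE [P2→Q gives 8>6]
(B,R,Z): not NE [P1→C gives 8>1; P3→Y gives 9>5]
(B,R,W): not NE [P3→Y gives 9>7]
(C,P,X): not NE [P3→Z gives 9>4]
(C,P,Y): not NE [P1→A gives 8>6; P2→Q gives 8>6; P3→Z gives 9>6]
(C,P,Z): not NE [P1→A gives 7>3; P2→R gives 4>2]
(C,P,W): not NE [P1→A gives 9>8; P2→R gives 5>0; P3→Z gives 9>4]
(C,Q,X): not NE [P2→P gives 8>6]
(C,Q,Y): not NE [P1→A gives 9>6; P3→X gives 8>7]
(C,Q,Z): not NE [P1→A gives 9>5; P2→R gives 4>0; P3→X gives 8>1]
(C,Q,W): not NE [P2→R gives 5>0; P3→X gives 8>0]
(C,R,X): not NE [P2→P gives 8>6; P3→Y gives 9>1]
(C,R,Y): not NE [P1→B gives 9>6; P2→Q gives 8>5]
(C,R,Z): not NE [P3→Y gives 9>7]
(C,R,W): not NE [P1→B gives 8>0; P3→Y gives 9>2]

NE set: (B,P,X)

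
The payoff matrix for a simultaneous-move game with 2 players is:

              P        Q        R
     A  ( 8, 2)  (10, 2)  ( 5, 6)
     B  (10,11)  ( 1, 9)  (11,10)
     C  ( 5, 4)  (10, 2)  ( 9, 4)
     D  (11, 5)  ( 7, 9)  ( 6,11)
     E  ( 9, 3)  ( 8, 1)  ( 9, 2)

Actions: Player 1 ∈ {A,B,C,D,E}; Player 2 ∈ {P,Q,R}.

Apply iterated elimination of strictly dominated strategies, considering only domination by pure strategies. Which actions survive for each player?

P2 drop Q (R beats it: A:6>2 B:10>9 C:4>2 D:11>9 E:2>1)
P1 drop A (B beats it: P:10>8 R:11>5)
P1 drop C (B beats it: P:10>5 R:11>9)
P1 drop E (B beats it: P:10>9 R:11>9)
P1→{B,D} P2→{P,R}

IESDS → P1:{B,D} P2:{P,R}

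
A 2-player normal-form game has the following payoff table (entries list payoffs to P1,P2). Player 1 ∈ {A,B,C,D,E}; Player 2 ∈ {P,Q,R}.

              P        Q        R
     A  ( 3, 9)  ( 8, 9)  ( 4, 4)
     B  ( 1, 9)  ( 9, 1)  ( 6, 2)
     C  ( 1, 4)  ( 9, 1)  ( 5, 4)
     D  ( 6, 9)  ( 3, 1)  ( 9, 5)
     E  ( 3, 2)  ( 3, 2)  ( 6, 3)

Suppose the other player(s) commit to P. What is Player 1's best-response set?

u_1(A vs P) = 3
u_1(B vs P) = 1
u_1(C vs P) = 1
u_1(D vs P) = 6
u_1(E vs P) = 3
max payoff 6 at {D}

BR_1 = {D}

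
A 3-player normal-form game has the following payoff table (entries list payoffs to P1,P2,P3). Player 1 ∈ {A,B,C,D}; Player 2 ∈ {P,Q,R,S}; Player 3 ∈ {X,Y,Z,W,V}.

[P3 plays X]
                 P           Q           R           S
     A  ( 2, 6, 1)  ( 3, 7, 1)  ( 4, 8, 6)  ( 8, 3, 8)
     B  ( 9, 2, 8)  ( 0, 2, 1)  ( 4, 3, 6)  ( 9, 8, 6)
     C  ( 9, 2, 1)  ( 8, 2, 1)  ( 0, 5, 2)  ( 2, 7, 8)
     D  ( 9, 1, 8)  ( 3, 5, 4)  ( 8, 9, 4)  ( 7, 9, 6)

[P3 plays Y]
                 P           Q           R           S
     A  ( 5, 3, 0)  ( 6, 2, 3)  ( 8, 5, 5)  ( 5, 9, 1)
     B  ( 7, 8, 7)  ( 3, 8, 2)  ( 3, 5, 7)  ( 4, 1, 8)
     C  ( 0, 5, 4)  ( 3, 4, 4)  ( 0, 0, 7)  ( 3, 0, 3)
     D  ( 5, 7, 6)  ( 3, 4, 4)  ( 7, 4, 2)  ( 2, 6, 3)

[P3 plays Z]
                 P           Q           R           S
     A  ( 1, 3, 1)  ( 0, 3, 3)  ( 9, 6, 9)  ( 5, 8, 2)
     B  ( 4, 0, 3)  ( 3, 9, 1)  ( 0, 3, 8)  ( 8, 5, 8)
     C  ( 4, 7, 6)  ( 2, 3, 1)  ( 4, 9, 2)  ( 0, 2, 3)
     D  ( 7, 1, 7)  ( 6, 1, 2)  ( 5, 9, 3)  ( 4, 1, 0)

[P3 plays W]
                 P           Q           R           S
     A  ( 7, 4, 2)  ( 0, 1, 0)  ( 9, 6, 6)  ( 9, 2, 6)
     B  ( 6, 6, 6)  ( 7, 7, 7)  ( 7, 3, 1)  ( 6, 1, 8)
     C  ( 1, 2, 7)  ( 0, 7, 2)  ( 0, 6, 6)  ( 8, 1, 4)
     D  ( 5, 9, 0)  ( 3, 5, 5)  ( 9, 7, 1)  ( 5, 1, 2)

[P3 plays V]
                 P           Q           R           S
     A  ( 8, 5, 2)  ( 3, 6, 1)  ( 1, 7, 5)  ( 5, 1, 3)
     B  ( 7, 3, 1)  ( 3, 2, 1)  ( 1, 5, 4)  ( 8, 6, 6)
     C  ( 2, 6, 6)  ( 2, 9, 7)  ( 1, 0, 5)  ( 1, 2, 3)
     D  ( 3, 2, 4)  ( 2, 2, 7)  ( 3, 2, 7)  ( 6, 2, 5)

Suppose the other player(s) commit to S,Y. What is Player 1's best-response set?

P1 best: {A}

u_1(A vs S,Y) = 5
u_1(B vs S,Y) = 4
u_1(C vs S,Y) = 3
u_1(D vs S,Y) = 2
max payoff 5 at {A}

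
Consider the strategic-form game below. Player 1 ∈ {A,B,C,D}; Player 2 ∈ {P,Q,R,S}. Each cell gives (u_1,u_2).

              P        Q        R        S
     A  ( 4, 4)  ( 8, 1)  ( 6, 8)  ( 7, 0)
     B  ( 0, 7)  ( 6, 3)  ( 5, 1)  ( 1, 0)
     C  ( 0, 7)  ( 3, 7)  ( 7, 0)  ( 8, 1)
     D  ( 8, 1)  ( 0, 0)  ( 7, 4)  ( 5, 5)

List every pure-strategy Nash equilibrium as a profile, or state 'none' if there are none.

Equilibria: none

(A,P): not NE [P1→D gives 8>4; P2→R gives 8>4]
(A,Q): not NE [P2→R gives 8>1]
(A,R): not NE [P1→D gives 7>6]
(A,S): not NE [P1→C gives 8>7; P2→R gives 8>0]
(B,P): not NE [P1→D gives 8>0]
(B,Q): not NE [P1→A gives 8>6; P2→P gives 7>3]
(B,R): not NE [P1→D gives 7>5; P2→P gives 7>1]
(B,S): not NE [P1→C gives 8>1; P2→P gives 7>0]
(C,P): not NE [P1→D gives 8>0]
(C,Q): not NE [P1→A gives 8>3]
(C,R): not NE [P2→Q gives 7>0]
(C,S): not NE [P2→Q gives 7>1]
(D,P): not NE [P2→S gives 5>1]
(D,Q): not NE [P1→A gives 8>0; P2→S gives 5>0]
(D,R): not NE [P2→S gives 5>4]
(D,S): not NE [P1→C gives 8>5]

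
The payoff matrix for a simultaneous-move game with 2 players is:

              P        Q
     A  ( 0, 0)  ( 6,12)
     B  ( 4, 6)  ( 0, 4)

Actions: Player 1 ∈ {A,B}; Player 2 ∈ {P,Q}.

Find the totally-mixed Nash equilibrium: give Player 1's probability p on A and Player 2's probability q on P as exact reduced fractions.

P1 indiff ⇒ q·0+(1-q)·6 = q·4+(1-q)·0 ⇒ q(-4) = (1-q)(-6) ⇒ q = 3/5
P2 indiff ⇒ p·0+(1-p)·6 = p·12+(1-p)·4 ⇒ p(-12) = (1-p)(-2) ⇒ p = 1/7

(p,q) = (1/7, 3/5)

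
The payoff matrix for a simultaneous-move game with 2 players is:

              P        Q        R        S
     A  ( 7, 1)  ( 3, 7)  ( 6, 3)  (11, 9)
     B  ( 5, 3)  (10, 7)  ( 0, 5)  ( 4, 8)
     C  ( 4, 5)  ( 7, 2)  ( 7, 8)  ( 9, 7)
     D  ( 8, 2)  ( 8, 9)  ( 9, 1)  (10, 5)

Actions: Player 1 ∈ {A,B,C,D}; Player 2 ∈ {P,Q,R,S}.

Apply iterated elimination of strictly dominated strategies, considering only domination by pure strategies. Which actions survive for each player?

IESDS → P1:{A,B,D} P2:{Q,S}

P1 drop C (D beats it: P:8>4 Q:8>7 R:9>7 S:10>9)
P2 drop P (Q beats it: A:7>1 B:7>3 D:9>2)
P2 drop R (Q beats it: A:7>3 B:7>5 D:9>1)
P1→{A,B,D} P2→{Q,S}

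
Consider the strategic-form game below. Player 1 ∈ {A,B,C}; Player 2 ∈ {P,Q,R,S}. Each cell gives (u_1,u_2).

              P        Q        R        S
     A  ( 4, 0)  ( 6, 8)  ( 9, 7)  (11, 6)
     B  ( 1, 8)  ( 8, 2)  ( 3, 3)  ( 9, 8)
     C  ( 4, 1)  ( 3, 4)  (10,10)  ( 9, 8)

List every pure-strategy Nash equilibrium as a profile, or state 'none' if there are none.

(A,P): not NE [P2→Q gives 8>0]
(A,Q): not NE [P1→B gives 8>6]
(A,R): not NE [P1→C gives 10>9; P2→Q gives 8>7]
(A,S): not NE [P2→Q gives 8>6]
(B,P): not NE [P1→C gives 4>1]
(B,Q): not NE [P2→S gives 8>2]
(B,R): not NE [P1→C gives 10>3; P2→S gives 8>3]
(B,S): not NE [P1→A gives 11>9]
(C,P): not NE [P2→R gives 10>1]
(C,Q): not NE [P1→B gives 8>3; P2→R gives 10>4]
(C,R): NE
(C,S): not NE [P1→A gives 11>9; P2→R gives 10>8]

PSNE = {(C,R)}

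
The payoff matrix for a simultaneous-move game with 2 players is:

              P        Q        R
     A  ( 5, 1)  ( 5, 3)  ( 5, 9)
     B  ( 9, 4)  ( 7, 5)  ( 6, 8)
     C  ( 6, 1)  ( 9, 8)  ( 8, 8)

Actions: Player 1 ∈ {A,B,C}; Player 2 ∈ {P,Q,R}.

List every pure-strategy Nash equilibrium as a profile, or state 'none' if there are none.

(A,P): not NE [P1→B gives 9>5; P2→R gives 9>1]
(A,Q): not NE [P1→C gives 9>5; P2→R gives 9>3]
(A,R): not NE [P1→C gives 8>5]
(B,P): not NE [P2→R gives 8>4]
(B,Q): not NE [P1→C gives 9>7; P2→R gives 8>5]
(B,R): not NE [P1→C gives 8>6]
(C,P): not NE [P1→B gives 9>6; P2→R gives 8>1]
(C,Q): NE
(C,R): NE

Nash profiles: (C,Q), (C,R)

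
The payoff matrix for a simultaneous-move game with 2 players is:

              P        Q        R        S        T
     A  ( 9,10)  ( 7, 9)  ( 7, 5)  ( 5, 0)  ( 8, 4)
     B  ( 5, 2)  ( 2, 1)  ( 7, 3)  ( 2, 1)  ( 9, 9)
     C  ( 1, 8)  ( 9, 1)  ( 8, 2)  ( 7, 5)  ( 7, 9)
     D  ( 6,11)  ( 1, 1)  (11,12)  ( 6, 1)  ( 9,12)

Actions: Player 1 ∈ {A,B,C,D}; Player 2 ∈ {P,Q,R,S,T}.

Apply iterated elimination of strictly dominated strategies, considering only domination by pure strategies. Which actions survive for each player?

IESDS → P1:{A,B,D} P2:{P,R,T}

P2 drop Q (P beats it: A:10>9 B:2>1 C:8>1 D:11>1)
P2 drop S (P beats it: A:10>0 B:2>1 C:8>5 D:11>1)
P1 drop C (D beats it: P:6>1 R:11>8 T:9>7)
P1→{A,B,D} P2→{P,R,T}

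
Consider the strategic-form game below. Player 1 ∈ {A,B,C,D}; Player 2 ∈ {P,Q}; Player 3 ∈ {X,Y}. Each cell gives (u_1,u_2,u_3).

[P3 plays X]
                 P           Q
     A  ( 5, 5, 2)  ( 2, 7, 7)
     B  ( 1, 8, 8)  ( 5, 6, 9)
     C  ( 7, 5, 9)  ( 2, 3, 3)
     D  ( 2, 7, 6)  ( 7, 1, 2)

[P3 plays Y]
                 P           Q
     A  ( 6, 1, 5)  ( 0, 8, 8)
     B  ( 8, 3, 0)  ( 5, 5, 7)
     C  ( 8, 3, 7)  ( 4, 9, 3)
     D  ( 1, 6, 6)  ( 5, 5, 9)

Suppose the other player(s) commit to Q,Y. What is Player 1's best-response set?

P1 best: {B,D}

u_1(A vs Q,Y) = 0
u_1(B vs Q,Y) = 5
u_1(C vs Q,Y) = 4
u_1(D vs Q,Y) = 5
max payoff 5 at {B,D}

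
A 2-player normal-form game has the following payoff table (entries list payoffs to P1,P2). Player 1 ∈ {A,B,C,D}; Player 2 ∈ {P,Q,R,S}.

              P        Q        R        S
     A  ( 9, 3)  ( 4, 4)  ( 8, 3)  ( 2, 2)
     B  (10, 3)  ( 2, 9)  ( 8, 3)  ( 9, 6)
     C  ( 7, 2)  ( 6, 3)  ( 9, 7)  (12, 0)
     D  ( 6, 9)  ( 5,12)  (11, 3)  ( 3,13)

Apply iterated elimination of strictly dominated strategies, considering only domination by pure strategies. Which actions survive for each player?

Survivors P1:{C,D} P2:{Q,R,S}

P2 drop P (Q beats it: A:4>3 B:9>3 C:3>2 D:12>9)
P1 drop A (C beats it: Q:6>4 R:9>8 S:12>2)
P1 drop B (C beats it: Q:6>2 R:9>8 S:12>9)
P1→{C,D} P2→{Q,R,S}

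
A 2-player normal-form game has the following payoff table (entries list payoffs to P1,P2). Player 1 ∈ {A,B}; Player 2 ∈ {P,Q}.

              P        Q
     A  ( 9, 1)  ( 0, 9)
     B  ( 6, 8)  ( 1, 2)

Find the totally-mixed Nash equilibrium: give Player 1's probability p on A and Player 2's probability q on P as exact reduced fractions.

p=3/7, q=1/4

P1 indiff ⇒ q·9+(1-q)·0 = q·6+(1-q)·1 ⇒ q(3) = (1-q)(1) ⇒ q = 1/4
P2 indiff ⇒ p·1+(1-p)·8 = p·9+(1-p)·2 ⇒ p(-8) = (1-p)(-6) ⇒ p = 3/7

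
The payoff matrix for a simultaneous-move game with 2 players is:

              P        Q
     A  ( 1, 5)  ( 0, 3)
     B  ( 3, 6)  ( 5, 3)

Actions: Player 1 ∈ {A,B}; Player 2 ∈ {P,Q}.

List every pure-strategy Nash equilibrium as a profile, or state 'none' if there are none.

(A,P): not NE [P1→B gives 3>1]
(A,Q): not NE [P1→B gives 5>0; P2→P gives 5>3]
(B,P): NE
(B,Q): not NE [P2→P gives 6>3]

PSNE = {(B,P)}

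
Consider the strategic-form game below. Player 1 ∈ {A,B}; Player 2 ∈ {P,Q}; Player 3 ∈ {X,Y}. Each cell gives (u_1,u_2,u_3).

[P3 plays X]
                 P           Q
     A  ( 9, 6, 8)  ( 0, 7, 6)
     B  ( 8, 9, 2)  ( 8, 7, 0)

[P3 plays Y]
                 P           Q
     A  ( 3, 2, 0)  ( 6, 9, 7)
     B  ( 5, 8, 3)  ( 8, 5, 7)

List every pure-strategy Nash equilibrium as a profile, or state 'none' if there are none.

(A,P,X): not NE [P2→Q gives 7>6]
(A,P,Y): not NE [P1→B gives 5>3; P2→Q gives 9>2; P3→X gives 8>0]
(A,Q,X): not NE [P1→B gives 8>0; P3→Y gives 7>6]
(A,Q,Y): not NE [P1→B gives 8>6]
(B,P,X): not NE [P1→A gives 9>8; P3→Y gives 3>2]
(B,P,Y): NE
(B,Q,X): not NE [P2→P gives 9>7; P3→Y gives 7>0]
(B,Q,Y): not NE [P2→P gives 8>5]

NE set: (B,P,Y)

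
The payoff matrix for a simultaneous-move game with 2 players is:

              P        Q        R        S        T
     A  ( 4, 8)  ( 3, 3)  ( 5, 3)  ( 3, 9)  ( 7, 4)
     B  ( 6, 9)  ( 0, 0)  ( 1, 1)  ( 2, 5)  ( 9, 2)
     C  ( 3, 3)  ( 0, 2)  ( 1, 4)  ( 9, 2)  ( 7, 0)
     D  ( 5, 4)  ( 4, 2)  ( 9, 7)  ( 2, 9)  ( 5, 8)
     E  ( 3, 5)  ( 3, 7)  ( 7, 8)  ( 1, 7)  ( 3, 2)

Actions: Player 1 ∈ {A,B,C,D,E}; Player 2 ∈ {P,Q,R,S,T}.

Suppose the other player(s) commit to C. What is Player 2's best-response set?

BR_2 = {R}

u_2(P vs C) = 3
u_2(Q vs C) = 2
u_2(R vs C) = 4
u_2(S vs C) = 2
u_2(T vs C) = 0
max payoff 4 at {R}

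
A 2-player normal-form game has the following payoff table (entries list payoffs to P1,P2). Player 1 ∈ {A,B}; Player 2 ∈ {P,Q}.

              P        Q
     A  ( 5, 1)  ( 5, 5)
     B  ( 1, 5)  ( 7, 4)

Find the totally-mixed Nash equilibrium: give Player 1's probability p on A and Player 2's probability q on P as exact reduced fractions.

P1 mixes 1/5 on A; P2 mixes 1/3 on P

P1 indiff ⇒ q·5+(1-q)·5 = q·1+(1-q)·7 ⇒ q(4) = (1-q)(2) ⇒ q = 1/3
P2 indiff ⇒ p·1+(1-p)·5 = p·5+(1-p)·4 ⇒ p(-4) = (1-p)(-1) ⇒ p = 1/5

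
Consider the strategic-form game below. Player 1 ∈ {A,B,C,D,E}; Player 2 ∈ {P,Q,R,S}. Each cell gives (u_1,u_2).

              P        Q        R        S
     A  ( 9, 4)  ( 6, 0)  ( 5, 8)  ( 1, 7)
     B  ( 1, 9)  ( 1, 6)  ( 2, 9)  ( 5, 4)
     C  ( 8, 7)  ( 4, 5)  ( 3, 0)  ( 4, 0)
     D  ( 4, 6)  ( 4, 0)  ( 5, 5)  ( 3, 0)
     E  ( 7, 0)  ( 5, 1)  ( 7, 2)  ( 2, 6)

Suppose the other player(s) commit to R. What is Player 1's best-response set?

P1 best: {E}

u_1(A vs R) = 5
u_1(B vs R) = 2
u_1(C vs R) = 3
u_1(D vs R) = 5
u_1(E vs R) = 7
max payoff 7 at {E}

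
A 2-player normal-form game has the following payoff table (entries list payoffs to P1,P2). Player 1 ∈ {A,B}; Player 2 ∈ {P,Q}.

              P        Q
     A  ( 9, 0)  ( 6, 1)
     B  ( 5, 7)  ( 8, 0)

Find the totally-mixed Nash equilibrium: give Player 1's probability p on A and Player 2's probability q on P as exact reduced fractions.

P1 indiff ⇒ q·9+(1-q)·6 = q·5+(1-q)·8 ⇒ q(4) = (1-q)(2) ⇒ q = 1/3
P2 indiff ⇒ p·0+(1-p)·7 = p·1+(1-p)·0 ⇒ p(-1) = (1-p)(-7) ⇒ p = 7/8

P1 mixes 7/8 on A; P2 mixes 1/3 on P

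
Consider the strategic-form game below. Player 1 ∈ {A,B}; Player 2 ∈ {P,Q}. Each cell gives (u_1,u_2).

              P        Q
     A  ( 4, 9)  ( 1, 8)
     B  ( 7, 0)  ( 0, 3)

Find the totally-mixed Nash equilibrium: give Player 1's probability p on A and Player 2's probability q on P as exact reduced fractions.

P1 indiff ⇒ q·4+(1-q)·1 = q·7+(1-q)·0 ⇒ q(-3) = (1-q)(-1) ⇒ q = 1/4
P2 indiff ⇒ p·9+(1-p)·0 = p·8+(1-p)·3 ⇒ p(1) = (1-p)(3) ⇒ p = 3/4

p=3/4, q=1/4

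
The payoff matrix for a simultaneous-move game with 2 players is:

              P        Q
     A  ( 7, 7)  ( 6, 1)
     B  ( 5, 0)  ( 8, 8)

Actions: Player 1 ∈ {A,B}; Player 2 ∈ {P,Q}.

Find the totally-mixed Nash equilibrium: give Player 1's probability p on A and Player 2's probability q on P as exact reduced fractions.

(p,q) = (4/7, 1/2)

P1 indiff ⇒ q·7+(1-q)·6 = q·5+(1-q)·8 ⇒ q(2) = (1-q)(2) ⇒ q = 1/2
P2 indiff ⇒ p·7+(1-p)·0 = p·1+(1-p)·8 ⇒ p(6) = (1-p)(8) ⇒ p = 4/7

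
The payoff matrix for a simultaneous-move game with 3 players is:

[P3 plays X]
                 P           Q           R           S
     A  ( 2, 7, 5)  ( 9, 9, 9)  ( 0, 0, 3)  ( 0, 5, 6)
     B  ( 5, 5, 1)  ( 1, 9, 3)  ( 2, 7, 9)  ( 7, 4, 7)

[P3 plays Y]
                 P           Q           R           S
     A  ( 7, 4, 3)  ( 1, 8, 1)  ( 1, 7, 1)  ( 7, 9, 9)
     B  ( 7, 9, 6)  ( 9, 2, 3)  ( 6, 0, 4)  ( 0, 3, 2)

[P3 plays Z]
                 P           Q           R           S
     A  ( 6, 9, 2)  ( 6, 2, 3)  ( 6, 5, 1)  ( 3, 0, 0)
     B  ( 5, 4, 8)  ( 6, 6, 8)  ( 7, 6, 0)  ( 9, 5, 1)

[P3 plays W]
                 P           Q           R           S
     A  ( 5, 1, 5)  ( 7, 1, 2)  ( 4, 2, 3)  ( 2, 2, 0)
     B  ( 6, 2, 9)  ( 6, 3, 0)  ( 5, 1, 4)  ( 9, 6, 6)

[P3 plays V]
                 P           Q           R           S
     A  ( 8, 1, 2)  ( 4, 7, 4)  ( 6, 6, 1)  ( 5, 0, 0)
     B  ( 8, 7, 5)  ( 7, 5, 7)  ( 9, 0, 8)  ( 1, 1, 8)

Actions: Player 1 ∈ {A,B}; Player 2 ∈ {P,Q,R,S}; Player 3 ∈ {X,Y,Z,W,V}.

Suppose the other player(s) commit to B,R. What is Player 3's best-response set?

u_3(X vs B,R) = 9
u_3(Y vs B,R) = 4
u_3(Z vs B,R) = 0
u_3(W vs B,R) = 4
u_3(V vs B,R) = 8
max payoff 9 at {X}

BR_3 = {X}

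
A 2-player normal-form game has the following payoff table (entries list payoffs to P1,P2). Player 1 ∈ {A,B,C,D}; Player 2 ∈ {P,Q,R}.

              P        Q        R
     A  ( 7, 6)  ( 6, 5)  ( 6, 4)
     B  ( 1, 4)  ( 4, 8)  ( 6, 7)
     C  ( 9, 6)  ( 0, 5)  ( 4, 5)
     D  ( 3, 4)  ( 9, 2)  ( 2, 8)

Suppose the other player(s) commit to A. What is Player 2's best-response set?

BR_2 = {P}

u_2(P vs A) = 6
u_2(Q vs A) = 5
u_2(R vs A) = 4
max payoff 6 at {P}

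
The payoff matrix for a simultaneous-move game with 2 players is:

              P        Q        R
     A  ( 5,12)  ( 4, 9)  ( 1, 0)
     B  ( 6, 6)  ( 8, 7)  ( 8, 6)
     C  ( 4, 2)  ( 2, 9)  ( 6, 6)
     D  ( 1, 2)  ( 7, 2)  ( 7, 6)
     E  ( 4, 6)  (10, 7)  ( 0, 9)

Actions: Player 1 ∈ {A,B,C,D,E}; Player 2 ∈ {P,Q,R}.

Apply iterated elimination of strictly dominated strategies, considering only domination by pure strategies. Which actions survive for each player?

Remaining: P1:{B,E} P2:{Q,R}

P1 drop A (B beats it: P:6>5 Q:8>4 R:8>1)
P1 drop C (B beats it: P:6>4 Q:8>2 R:8>6)
P1 drop D (B beats it: P:6>1 Q:8>7 R:8>7)
P2 drop P (Q beats it: B:7>6 E:7>6)
P1→{B,E} P2→{Q,R}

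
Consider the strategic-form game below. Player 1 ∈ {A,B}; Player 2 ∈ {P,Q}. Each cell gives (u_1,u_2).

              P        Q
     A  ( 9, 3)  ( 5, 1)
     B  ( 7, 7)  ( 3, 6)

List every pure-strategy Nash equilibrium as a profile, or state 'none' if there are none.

PSNE = {(A,P)}

(A,P): NE
(A,Q): not NE [P2→P gives 3>1]
(B,P): not NE [P1→A gives 9>7]
(B,Q): not NE [P1→A gives 5>3; P2→P gives 7>6]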